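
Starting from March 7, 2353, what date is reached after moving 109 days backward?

November 18, 2352

Count 109 days before March 7, 2353:
November 2352: 30 − 18 = 12 days remain.
Then December (31), January (31), February 2353 (28): 31 + 31 + 28 = 90 days.
March 1–7, 2353: 7 days.
Total: 12 + 90 + 7 = 109 days.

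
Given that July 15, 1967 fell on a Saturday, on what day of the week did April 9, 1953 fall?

Count forward from the earlier date (April 9, 1953) to the later (July 15, 1967):
Day-of-year of April 9, 1953: 99.
Day-of-year of July 15, 1967: 196.
1953 has 365 days, so 365 − 99 = 266 days remain in 1953.
Full years 1954–1966: 10 common + 3 leap = 10×365 + 3×366 = 4748 days.
Total: 266 + 4748 + 196 = 5210 days.
5210 mod 7 = 2, so 2 days before Saturday is Thursday.

Thursday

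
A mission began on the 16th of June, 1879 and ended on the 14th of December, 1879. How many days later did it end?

181

June 1879: 30 − 16 = 14 days remain.
Then July (31), August (31), September (30), October (31), November (30): 31 + 31 + 30 + 31 + 30 = 153 days.
December 1–14, 1879: 14 days.
Total: 14 + 153 + 14 = 181 days.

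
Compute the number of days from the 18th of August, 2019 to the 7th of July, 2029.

3611

Day-of-year of August 18, 2019: 230.
Day-of-year of July 7, 2029: 188.
2019 has 365 days, so 365 − 230 = 135 days remain in 2019.
Full years 2020–2028: 6 common + 3 leap = 6×365 + 3×366 = 3288 days.
Total: 135 + 3288 + 188 = 3611 days.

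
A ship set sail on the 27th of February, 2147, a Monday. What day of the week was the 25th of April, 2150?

Saturday

Day-of-year of February 27, 2147: 58.
Day-of-year of April 25, 2150: 115.
2147 has 365 days, so 365 − 58 = 307 days remain in 2147.
Full years: 2148: 366; 2149: 365. Sum = 731.
Total: 307 + 731 + 115 = 1153 days.
1153 mod 7 = 5, so 5 days after Monday is Saturday.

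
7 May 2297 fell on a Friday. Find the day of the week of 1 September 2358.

Monday

From May 7, 2297 to May 7, 2358: 61 years, of which 14 contain a Feb 29 — 47×365 + 14×366 = 22279 days.
(2300 is not a leap year (divisible by 100 but not 400).)
May 2358: 31 − 7 = 24 days remain.
Then June (30), July (31), August (31): 30 + 31 + 31 = 92 days.
September 1, 2358: 1 day.
Residual: 117 days.
Total: 22396 days.
22396 mod 7 = 3, so 3 days after Friday is Monday.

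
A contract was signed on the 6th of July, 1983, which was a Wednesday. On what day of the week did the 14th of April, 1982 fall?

Count forward from the earlier date (April 14, 1982) to the later (July 6, 1983):
April 14, 1982 → April 14, 1983: 365 days.
April 1983: 30 − 14 = 16 days remain.
Then May (31), June (30): 31 + 30 = 61 days.
July 1–6, 1983: 6 days.
Residual: 83 days.
Total: 448 days.
448 is a multiple of 7, so the 14th of April, 1982 falls on the same weekday: Wednesday.

Wednesday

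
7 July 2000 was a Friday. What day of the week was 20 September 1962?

Count forward from the earlier date (September 20, 1962) to the later (July 7, 2000):
Day-of-year of September 20, 1962: 263.
Day-of-year of July 7, 2000: 189.
1962 has 365 days, so 365 − 263 = 102 days remain in 1962.
Full years 1963–1999: 28 common + 9 leap = 28×365 + 9×366 = 13514 days.
Total: 102 + 13514 + 189 = 13805 days.
13805 mod 7 = 1, so 1 day before Friday is Thursday.

Thursday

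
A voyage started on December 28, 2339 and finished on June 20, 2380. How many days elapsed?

Day-of-year of December 28, 2339: 362.
Day-of-year of June 20, 2380: 172.
2339 has 365 days, so 365 − 362 = 3 days remain in 2339.
Full years 2340–2379: 30 common + 10 leap = 30×365 + 10×366 = 14610 days.
Total: 3 + 14610 + 172 = 14785 days.

14785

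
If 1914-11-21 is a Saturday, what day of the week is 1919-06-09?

Day-of-year of November 21, 1914: 325.
Day-of-year of June 9, 1919: 160.
1914 has 365 days, so 365 − 325 = 40 days remain in 1914.
Full years: 1915: 365; 1916: 366; 1917: 365; 1918: 365. Sum = 1461.
Total: 40 + 1461 + 160 = 1661 days.
1661 mod 7 = 2, so 2 days after Saturday is Monday.

Monday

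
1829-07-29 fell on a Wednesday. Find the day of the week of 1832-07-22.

July 29, 1829 → July 29, 1830: 365 days.
July 29, 1830 → July 29, 1831: 365 days.
July 1831: 31 − 29 = 2 days remain.
Then 11 full months totalling 335 days.
July 1–22, 1832: 22 days.
Residual: 359 days.
Total: 1089 days.
1089 mod 7 = 4, so 4 days after Wednesday is Sunday.

Sunday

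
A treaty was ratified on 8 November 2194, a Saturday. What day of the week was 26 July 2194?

Count forward from the earlier date (July 26, 2194) to the later (November 8, 2194):
July 2194: 31 − 26 = 5 days remain.
Then August (31), September (30), October (31): 31 + 30 + 31 = 92 days.
November 1–8, 2194: 8 days.
Total: 5 + 92 + 8 = 105 days.
105 is a multiple of 7, so 26 July 2194 falls on the same weekday: Saturday.

Saturday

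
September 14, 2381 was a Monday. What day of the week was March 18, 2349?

Friday

Count forward from the earlier date (March 18, 2349) to the later (September 14, 2381):
Day-of-year of March 18, 2349: 77.
Day-of-year of September 14, 2381: 257.
2349 has 365 days, so 365 − 77 = 288 days remain in 2349.
Full years 2350–2380: 23 common + 8 leap = 23×365 + 8×366 = 11323 days.
Total: 288 + 11323 + 257 = 11868 days.
11868 mod 7 = 3, so 3 days before Monday is Friday.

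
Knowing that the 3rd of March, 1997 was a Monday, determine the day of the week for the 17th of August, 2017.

Day-of-year of March 3, 1997: 62.
Day-of-year of August 17, 2017: 229.
1997 has 365 days, so 365 − 62 = 303 days remain in 1997.
Full years 1998–2016: 14 common + 5 leap = 14×365 + 5×366 = 6940 days.
Total: 303 + 6940 + 229 = 7472 days.
7472 mod 7 = 3, so 3 days after Monday is Thursday.

Thursday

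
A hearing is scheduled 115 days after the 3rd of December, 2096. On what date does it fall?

the 28th of March, 2097

Count 115 days after December 3, 2096:
December 2096: 31 − 3 = 28 days remain.
Then January (31), February 2097 (28): 31 + 28 = 59 days.
March 1–28, 2097: 28 days.
Residual: 115 days.
Total: 115 days.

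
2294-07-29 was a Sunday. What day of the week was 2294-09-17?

Monday

July 2294: 31 − 29 = 2 days remain.
Then August (31): 31 days.
September 1–17, 2294: 17 days.
Total: 2 + 31 + 17 = 50 days.
50 mod 7 = 1, so 1 day after Sunday is Monday.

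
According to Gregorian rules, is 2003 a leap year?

No

2003 is not a leap year.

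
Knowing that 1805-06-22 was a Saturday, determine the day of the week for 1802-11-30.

Tuesday

Count forward from the earlier date (November 30, 1802) to the later (June 22, 1805):
Day-of-year of November 30, 1802: 334.
Day-of-year of June 22, 1805: 173.
1802 has 365 days, so 365 − 334 = 31 days remain in 1802.
Full years: 1803: 365; 1804: 366. Sum = 731.
Total: 31 + 731 + 173 = 935 days.
935 mod 7 = 4, so 4 days before Saturday is Tuesday.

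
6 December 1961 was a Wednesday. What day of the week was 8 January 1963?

Tuesday

December 1961: 31 − 6 = 25 days remain.
Then 12 full months totalling 365 days.
January 1–8, 1963: 8 days.
Total: 25 + 365 + 8 = 398 days.
398 mod 7 = 6, so 6 days after Wednesday is Tuesday.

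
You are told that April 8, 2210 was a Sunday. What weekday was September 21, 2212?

Monday

April 2210: 30 − 8 = 22 days remain.
Then 28 full months totalling 854 days.
September 1–21, 2212: 21 days.
Total: 22 + 854 + 21 = 897 days.
897 mod 7 = 1, so 1 day after Sunday is Monday.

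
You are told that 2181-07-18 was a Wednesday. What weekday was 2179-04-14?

Count forward from the earlier date (April 14, 2179) to the later (July 18, 2181):
Day-of-year of April 14, 2179: 104.
Day-of-year of July 18, 2181: 199.
2179 has 365 days, so 365 − 104 = 261 days remain in 2179.
Full years: 2180: 366. Sum = 366.
Total: 261 + 366 + 199 = 826 days.
826 is a multiple of 7, so 2179-04-14 falls on the same weekday: Wednesday.

Wednesday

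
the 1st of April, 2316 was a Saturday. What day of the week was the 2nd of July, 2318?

Tuesday

April 1, 2316 → April 1, 2317: 365 days.
April 1, 2317 → April 1, 2318: 365 days.
April 2318: 30 − 1 = 29 days remain.
Then May (31), June (30): 31 + 30 = 61 days.
July 1–2, 2318: 2 days.
Residual: 92 days.
Total: 822 days.
822 mod 7 = 3, so 3 days after Saturday is Tuesday.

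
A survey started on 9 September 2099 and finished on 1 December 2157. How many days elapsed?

Day-of-year of September 9, 2099: 252.
Day-of-year of December 1, 2157: 335.
2099 has 365 days, so 365 − 252 = 113 days remain in 2099.
Full years 2100–2156: 43 common + 14 leap = 43×365 + 14×366 = 20819 days.
Total: 113 + 20819 + 335 = 21267 days.

21267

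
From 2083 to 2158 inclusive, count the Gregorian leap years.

18

Years divisible by 4: 2084, 2088, …, 2156 — 19 in all.
Of these, 2100 is divisible by 100 but not 400, so not leap.
Leap years: 19 − 1 = 18.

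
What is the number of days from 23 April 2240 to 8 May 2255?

From April 23, 2240 to April 23, 2255: 15 years, of which 3 contain a Feb 29 — 12×365 + 3×366 = 5478 days.
April 2255: 30 − 23 = 7 days remain.
May 1–8, 2255: 8 days.
Residual: 15 days.
Total: 5493 days.

5493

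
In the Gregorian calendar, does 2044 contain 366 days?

2044 is a leap year.

Yes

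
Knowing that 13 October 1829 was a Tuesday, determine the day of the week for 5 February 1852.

Thursday

Day-of-year of October 13, 1829: 286.
Day-of-year of February 5, 1852: 36.
1829 has 365 days, so 365 − 286 = 79 days remain in 1829.
Full years 1830–1851: 17 common + 5 leap = 17×365 + 5×366 = 8035 days.
Total: 79 + 8035 + 36 = 8150 days.
8150 mod 7 = 2, so 2 days after Tuesday is Thursday.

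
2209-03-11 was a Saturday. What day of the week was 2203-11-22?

Count forward from the earlier date (November 22, 2203) to the later (March 11, 2209):
Day-of-year of November 22, 2203: 326.
Day-of-year of March 11, 2209: 70.
2203 has 365 days, so 365 − 326 = 39 days remain in 2203.
Full years: 2204: 366; 2205: 365; 2206: 365; 2207: 365; 2208: 366. Sum = 1827.
Total: 39 + 1827 + 70 = 1936 days.
1936 mod 7 = 4, so 4 days before Saturday is Tuesday.

Tuesday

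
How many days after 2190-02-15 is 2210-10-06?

7537

From February 15, 2190 to February 15, 2210: 20 years, of which 4 contain a Feb 29 — 16×365 + 4×366 = 7304 days.
(2200 is not a leap year (divisible by 100 but not 400).)
February 2210: 28 − 15 = 13 days remain (2210 is not a leap year, so February has 28 days).
Then March (31), April (30), May (31), June (30), July (31), August (31), September (30): 31 + 30 + 31 + 30 + 31 + 31 + 30 = 214 days.
October 1–6, 2210: 6 days.
Residual: 233 days.
Total: 7537 days.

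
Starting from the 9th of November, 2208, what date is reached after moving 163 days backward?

the 30th of May, 2208

Count 163 days before November 9, 2208:
May 2208: 31 − 30 = 1 day remains.
Then June (30), July (31), August (31), September (30), October (31): 30 + 31 + 31 + 30 + 31 = 153 days.
November 1–9, 2208: 9 days.
Total: 1 + 153 + 9 = 163 days.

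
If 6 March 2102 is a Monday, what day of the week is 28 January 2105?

March 6, 2102 → March 6, 2103: 365 days.
March 6, 2103 → March 6, 2104: 366 days (2104 is a leap year).
March 2104: 31 − 6 = 25 days remain.
Then 9 full months totalling 275 days.
January 1–28, 2105: 28 days.
Residual: 328 days.
Total: 1059 days.
1059 mod 7 = 2, so 2 days after Monday is Wednesday.

Wednesday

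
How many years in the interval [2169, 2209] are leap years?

9

Years divisible by 4 in [2169, 2209]: 2172, 2176, 2180, 2184, 2188, 2192, 2196, 2200, 2204, 2208.
Of these, 2200 is divisible by 100 but not 400, so not leap.
Leap years: 10 − 1 = 9.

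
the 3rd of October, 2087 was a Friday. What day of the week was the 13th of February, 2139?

Friday

From October 3, 2087 to October 3, 2138: 51 years, of which 12 contain a Feb 29 — 39×365 + 12×366 = 18627 days.
(2100 is not a leap year (divisible by 100 but not 400).)
October 2138: 31 − 3 = 28 days remain.
Then November (30), December (31), January (31): 30 + 31 + 31 = 92 days.
February 1–13, 2139: 13 days (2139 is not a leap year).
Residual: 133 days.
Total: 18760 days.
18760 is a multiple of 7, so the 13th of February, 2139 falls on the same weekday: Friday.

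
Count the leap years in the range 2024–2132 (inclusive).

Years divisible by 4: 2024, 2028, …, 2132 — 28 in all.
Of these, 2100 is divisible by 100 but not 400, so not leap.
Leap years: 28 − 1 = 27.

27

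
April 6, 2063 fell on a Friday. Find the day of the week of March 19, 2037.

Count forward from the earlier date (March 19, 2037) to the later (April 6, 2063):
From March 19, 2037 to March 19, 2063: 26 years, of which 6 contain a Feb 29 — 20×365 + 6×366 = 9496 days.
March 2063: 31 − 19 = 12 days remain.
April 1–6, 2063: 6 days.
Residual: 18 days.
Total: 9514 days.
9514 mod 7 = 1, so 1 day before Friday is Thursday.

Thursday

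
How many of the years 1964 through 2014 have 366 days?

13

Years divisible by 4: 1964, 1968, …, 2012 — 13 in all.
2000 is divisible by 400, so still leap.
No century exceptions apply. Count: 13.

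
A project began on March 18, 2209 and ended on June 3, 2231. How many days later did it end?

From March 18, 2209 to March 18, 2231: 22 years, of which 5 contain a Feb 29 — 17×365 + 5×366 = 8035 days.
March 2231: 31 − 18 = 13 days remain.
Then April (30), May (31): 30 + 31 = 61 days.
June 1–3, 2231: 3 days.
Residual: 77 days.
Total: 8112 days.

8112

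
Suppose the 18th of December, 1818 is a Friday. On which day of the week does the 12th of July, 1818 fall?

Count forward from the earlier date (July 12, 1818) to the later (December 18, 1818):
July 1818: 31 − 12 = 19 days remain.
Then August (31), September (30), October (31), November (30): 31 + 30 + 31 + 30 = 122 days.
December 1–18, 1818: 18 days.
Total: 19 + 122 + 18 = 159 days.
159 mod 7 = 5, so 5 days before Friday is Sunday.

Sunday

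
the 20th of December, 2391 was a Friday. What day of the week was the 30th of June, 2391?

Count forward from the earlier date (June 30, 2391) to the later (December 20, 2391):
June 2391: 30 − 30 = 0 days remain.
Then July (31), August (31), September (30), October (31), November (30): 31 + 31 + 30 + 31 + 30 = 153 days.
December 1–20, 2391: 20 days.
Total: 0 + 153 + 20 = 173 days.
173 mod 7 = 5, so 5 days before Friday is Sunday.

Sunday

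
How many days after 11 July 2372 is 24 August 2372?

44

July 2372: 31 − 11 = 20 days remain.
August 1–24, 2372: 24 days.
Total: 20 + 24 = 44 days.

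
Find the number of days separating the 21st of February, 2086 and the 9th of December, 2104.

Day-of-year of February 21, 2086: 52.
Day-of-year of December 9, 2104: 344.
2086 has 365 days, so 365 − 52 = 313 days remain in 2086.
Full years 2087–2103: 14 common + 3 leap = 14×365 + 3×366 = 6208 days.
Total: 313 + 6208 + 344 = 6865 days.

6865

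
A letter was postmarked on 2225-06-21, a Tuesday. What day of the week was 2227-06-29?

Friday

June 2225: 30 − 21 = 9 days remain.
Then 23 full months totalling 700 days.
June 1–29, 2227: 29 days.
Total: 9 + 700 + 29 = 738 days.
738 mod 7 = 3, so 3 days after Tuesday is Friday.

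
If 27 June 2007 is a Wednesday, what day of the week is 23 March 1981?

Count forward from the earlier date (March 23, 1981) to the later (June 27, 2007):
From March 23, 1981 to March 23, 2007: 26 years, of which 6 contain a Feb 29 — 20×365 + 6×366 = 9496 days.
(2000 is a leap year (divisible by 400).)
March 2007: 31 − 23 = 8 days remain.
Then April (30), May (31): 30 + 31 = 61 days.
June 1–27, 2007: 27 days.
Residual: 96 days.
Total: 9592 days.
9592 mod 7 = 2, so 2 days before Wednesday is Monday.

Monday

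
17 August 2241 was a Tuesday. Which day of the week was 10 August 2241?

Count forward from the earlier date (August 10, 2241) to the later (August 17, 2241):
Within August 2241: 17 − 10 = 7 days.
7 is a multiple of 7, so 10 August 2241 falls on the same weekday: Tuesday.

Tuesday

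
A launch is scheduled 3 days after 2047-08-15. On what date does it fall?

2047-08-18

Count 3 days after August 15, 2047:
Within August 2047: 18 − 15 = 3 days.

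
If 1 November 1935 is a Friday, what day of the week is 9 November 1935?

Within November 1935: 9 − 1 = 8 days.
8 mod 7 = 1, so 1 day after Friday is Saturday.

Saturday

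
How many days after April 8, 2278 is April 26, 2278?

18

Within April 2278: 26 − 8 = 18 days.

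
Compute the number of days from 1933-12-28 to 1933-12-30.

2

Within December 1933: 30 − 28 = 2 days.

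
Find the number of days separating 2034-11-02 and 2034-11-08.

6

Within November 2034: 8 − 2 = 6 days.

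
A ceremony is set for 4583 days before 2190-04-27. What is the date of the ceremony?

2177-10-09

Count 4583 days before April 27, 2190:
From October 9, 2177 to October 9, 2189: 12 years, of which 3 contain a Feb 29 — 9×365 + 3×366 = 4383 days.
October 2189: 31 − 9 = 22 days remain.
Then November (30), December (31), January (31), February 2190 (28), March (31): 30 + 31 + 31 + 28 + 31 = 151 days.
April 1–27, 2190: 27 days.
Residual: 200 days.
Total: 4583 days.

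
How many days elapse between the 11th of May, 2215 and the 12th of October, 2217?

885

Day-of-year of May 11, 2215: 131.
Day-of-year of October 12, 2217: 285.
2215 has 365 days, so 365 − 131 = 234 days remain in 2215.
Full years: 2216: 366. Sum = 366.
Total: 234 + 366 + 285 = 885 days.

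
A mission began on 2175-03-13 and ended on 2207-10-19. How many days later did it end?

Day-of-year of March 13, 2175: 72.
Day-of-year of October 19, 2207: 292.
2175 has 365 days, so 365 − 72 = 293 days remain in 2175.
Full years 2176–2206: 24 common + 7 leap = 24×365 + 7×366 = 11322 days.
Total: 293 + 11322 + 292 = 11907 days.

11907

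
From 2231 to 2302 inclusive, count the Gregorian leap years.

Years divisible by 4: 2232, 2236, …, 2300 — 18 in all.
Of these, 2300 is divisible by 100 but not 400, so not leap.
Leap years: 18 − 1 = 17.

17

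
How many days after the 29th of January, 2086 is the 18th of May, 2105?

7048

From January 29, 2086 to January 29, 2105: 19 years, of which 4 contain a Feb 29 — 15×365 + 4×366 = 6939 days.
(2100 is not a leap year (divisible by 100 but not 400).)
January 2105: 31 − 29 = 2 days remain.
Then February 2105 (28), March (31), April (30): 28 + 31 + 30 = 89 days.
May 1–18, 2105: 18 days.
Residual: 109 days.
Total: 7048 days.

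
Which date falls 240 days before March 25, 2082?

July 28, 2081

Count 240 days before March 25, 2082:
Day-of-year of July 28, 2081: 209.
Day-of-year of March 25, 2082: 84.
2081 has 365 days, so 365 − 209 = 156 days remain in 2081.
Total: 156 + 84 = 240 days.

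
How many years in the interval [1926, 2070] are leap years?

Years divisible by 4: 1928, 1932, …, 2068 — 36 in all.
2000 is divisible by 400, so still leap.
No century exceptions apply. Count: 36.

36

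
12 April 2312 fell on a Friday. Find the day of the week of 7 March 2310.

Count forward from the earlier date (March 7, 2310) to the later (April 12, 2312):
March 2310: 31 − 7 = 24 days remain.
Then 24 full months totalling 731 days.
April 1–12, 2312: 12 days.
Total: 24 + 731 + 12 = 767 days.
767 mod 7 = 4, so 4 days before Friday is Monday.

Monday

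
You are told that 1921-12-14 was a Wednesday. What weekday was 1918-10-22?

Count forward from the earlier date (October 22, 1918) to the later (December 14, 1921):
Day-of-year of October 22, 1918: 295.
Day-of-year of December 14, 1921: 348.
1918 has 365 days, so 365 − 295 = 70 days remain in 1918.
Full years: 1919: 365; 1920: 366. Sum = 731.
Total: 70 + 731 + 348 = 1149 days.
1149 mod 7 = 1, so 1 day before Wednesday is Tuesday.

Tuesday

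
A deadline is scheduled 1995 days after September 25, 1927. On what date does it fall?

March 12, 1933

Count 1995 days after September 25, 1927:
Day-of-year of September 25, 1927: 268.
Day-of-year of March 12, 1933: 71.
1927 has 365 days, so 365 − 268 = 97 days remain in 1927.
Full years: 1928: 366; 1929: 365; 1930: 365; 1931: 365; 1932: 366. Sum = 1827.
Total: 97 + 1827 + 71 = 1995 days.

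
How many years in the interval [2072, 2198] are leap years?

31

Years divisible by 4: 2072, 2076, …, 2196 — 32 in all.
Of these, 2100 is divisible by 100 but not 400, so not leap.
Leap years: 32 − 1 = 31.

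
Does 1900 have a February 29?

1900 is not a leap year (divisible by 100 but not 400).

No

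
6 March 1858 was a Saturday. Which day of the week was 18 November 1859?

March 1858: 31 − 6 = 25 days remain.
Then 19 full months totalling 579 days.
November 1–18, 1859: 18 days.
Total: 25 + 579 + 18 = 622 days.
622 mod 7 = 6, so 6 days after Saturday is Friday.

Friday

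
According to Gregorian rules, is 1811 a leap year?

No

1811 is not a leap year.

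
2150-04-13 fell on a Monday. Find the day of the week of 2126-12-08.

Sunday

Count forward from the earlier date (December 8, 2126) to the later (April 13, 2150):
From December 8, 2126 to December 8, 2149: 23 years, of which 6 contain a Feb 29 — 17×365 + 6×366 = 8401 days.
December 2149: 31 − 8 = 23 days remain.
Then January (31), February 2150 (28), March (31): 31 + 28 + 31 = 90 days.
April 1–13, 2150: 13 days.
Residual: 126 days.
Total: 8527 days.
8527 mod 7 = 1, so 1 day before Monday is Sunday.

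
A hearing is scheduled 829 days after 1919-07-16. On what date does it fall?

1921-10-22

Count 829 days after July 16, 1919:
July 1919: 31 − 16 = 15 days remain.
Then 26 full months totalling 792 days.
October 1–22, 1921: 22 days.
Total: 15 + 792 + 22 = 829 days.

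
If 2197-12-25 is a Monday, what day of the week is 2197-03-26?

Count forward from the earlier date (March 26, 2197) to the later (December 25, 2197):
March 2197: 31 − 26 = 5 days remain.
Then April (30), May (31), June (30), July (31), August (31), September (30), October (31), November (30): 30 + 31 + 30 + 31 + 31 + 30 + 31 + 30 = 244 days.
December 1–25, 2197: 25 days.
Total: 5 + 244 + 25 = 274 days.
274 mod 7 = 1, so 1 day before Monday is Sunday.

Sunday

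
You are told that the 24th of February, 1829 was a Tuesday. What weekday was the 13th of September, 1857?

Sunday

From February 24, 1829 to February 24, 1857: 28 years, of which 7 contain a Feb 29 — 21×365 + 7×366 = 10227 days.
February 1857: 28 − 24 = 4 days remain (1857 is not a leap year, so February has 28 days).
Then March (31), April (30), May (31), June (30), July (31), August (31): 31 + 30 + 31 + 30 + 31 + 31 = 184 days.
September 1–13, 1857: 13 days.
Residual: 201 days.
Total: 10428 days.
10428 mod 7 = 5, so 5 days after Tuesday is Sunday.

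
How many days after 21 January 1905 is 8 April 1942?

13591

Day-of-year of January 21, 1905: 21.
Day-of-year of April 8, 1942: 98.
1905 has 365 days, so 365 − 21 = 344 days remain in 1905.
Full years 1906–1941: 27 common + 9 leap = 27×365 + 9×366 = 13149 days.
Total: 344 + 13149 + 98 = 13591 days.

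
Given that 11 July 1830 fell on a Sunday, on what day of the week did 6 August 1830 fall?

Friday

July 1830: 31 − 11 = 20 days remain.
August 1–6, 1830: 6 days.
Total: 20 + 6 = 26 days.
26 mod 7 = 5, so 5 days after Sunday is Friday.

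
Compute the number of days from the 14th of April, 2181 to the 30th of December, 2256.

27653

From April 14, 2181 to April 14, 2256: 75 years, of which 18 contain a Feb 29 — 57×365 + 18×366 = 27393 days.
(2200 is not a leap year (divisible by 100 but not 400).)
April 2256: 30 − 14 = 16 days remain.
Then May (31), June (30), July (31), August (31), September (30), October (31), November (30): 31 + 30 + 31 + 31 + 30 + 31 + 30 = 214 days.
December 1–30, 2256: 30 days.
Residual: 260 days.
Total: 27653 days.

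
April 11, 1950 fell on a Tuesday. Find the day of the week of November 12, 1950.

Sunday

April 1950: 30 − 11 = 19 days remain.
Then May (31), June (30), July (31), August (31), September (30), October (31): 31 + 30 + 31 + 31 + 30 + 31 = 184 days.
November 1–12, 1950: 12 days.
Total: 19 + 184 + 12 = 215 days.
215 mod 7 = 5, so 5 days after Tuesday is Sunday.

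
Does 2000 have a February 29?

Yes

2000 is a leap year (divisible by 400).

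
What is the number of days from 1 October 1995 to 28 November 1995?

October 1995: 31 − 1 = 30 days remain.
November 1–28, 1995: 28 days.
Total: 30 + 28 = 58 days.

58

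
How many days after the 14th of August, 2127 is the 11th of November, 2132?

1916

Day-of-year of August 14, 2127: 226.
Day-of-year of November 11, 2132: 316.
2127 has 365 days, so 365 − 226 = 139 days remain in 2127.
Full years: 2128: 366; 2129: 365; 2130: 365; 2131: 365. Sum = 1461.
Total: 139 + 1461 + 316 = 1916 days.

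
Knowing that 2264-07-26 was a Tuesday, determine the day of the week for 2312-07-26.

Friday

From July 26, 2264 to July 26, 2312: 48 years, of which 11 contain a Feb 29 — 37×365 + 11×366 = 17531 days.
(2300 is not a leap year (divisible by 100 but not 400).)
Total: 17531 days.
17531 mod 7 = 3, so 3 days after Tuesday is Friday.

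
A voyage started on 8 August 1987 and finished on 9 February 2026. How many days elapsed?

14065

From August 8, 1987 to August 8, 2025: 38 years, of which 10 contain a Feb 29 — 28×365 + 10×366 = 13880 days.
(2000 is a leap year (divisible by 400).)
August 2025: 31 − 8 = 23 days remain.
Then September (30), October (31), November (30), December (31), January (31): 30 + 31 + 30 + 31 + 31 = 153 days.
February 1–9, 2026: 9 days (2026 is not a leap year).
Residual: 185 days.
Total: 14065 days.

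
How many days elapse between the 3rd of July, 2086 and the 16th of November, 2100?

Day-of-year of July 3, 2086: 184.
Day-of-year of November 16, 2100: 320.
2086 has 365 days, so 365 − 184 = 181 days remain in 2086.
Full years 2087–2099: 10 common + 3 leap = 10×365 + 3×366 = 4748 days.
Total: 181 + 4748 + 320 = 5249 days.

5249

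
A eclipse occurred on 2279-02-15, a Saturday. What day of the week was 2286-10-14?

Thursday

Day-of-year of February 15, 2279: 46.
Day-of-year of October 14, 2286: 287.
2279 has 365 days, so 365 − 46 = 319 days remain in 2279.
Full years: 2280: 366; 2281: 365; 2282: 365; 2283: 365; 2284: 366; 2285: 365. Sum = 2192.
Total: 319 + 2192 + 287 = 2798 days.
2798 mod 7 = 5, so 5 days after Saturday is Thursday.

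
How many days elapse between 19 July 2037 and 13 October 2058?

From July 19, 2037 to July 19, 2058: 21 years, of which 5 contain a Feb 29 — 16×365 + 5×366 = 7670 days.
July 2058: 31 − 19 = 12 days remain.
Then August (31), September (30): 31 + 30 = 61 days.
October 1–13, 2058: 13 days.
Residual: 86 days.
Total: 7756 days.

7756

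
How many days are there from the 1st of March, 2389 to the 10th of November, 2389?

March 2389: 31 − 1 = 30 days remain.
Then April (30), May (31), June (30), July (31), August (31), September (30), October (31): 30 + 31 + 30 + 31 + 31 + 30 + 31 = 214 days.
November 1–10, 2389: 10 days.
Total: 30 + 214 + 10 = 254 days.

254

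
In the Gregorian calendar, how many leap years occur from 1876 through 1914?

9

Years divisible by 4 in [1876, 1914]: 1876, 1880, 1884, 1888, 1892, 1896, 1900, 1904, 1908, 1912.
Of these, 1900 is divisible by 100 but not 400, so not leap.
Leap years: 10 − 1 = 9.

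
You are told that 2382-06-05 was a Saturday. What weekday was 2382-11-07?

June 2382: 30 − 5 = 25 days remain.
Then July (31), August (31), September (30), October (31): 31 + 31 + 30 + 31 = 123 days.
November 1–7, 2382: 7 days.
Total: 25 + 123 + 7 = 155 days.
155 mod 7 = 1, so 1 day after Saturday is Sunday.

Sunday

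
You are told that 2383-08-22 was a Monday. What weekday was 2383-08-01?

Monday

Count forward from the earlier date (August 1, 2383) to the later (August 22, 2383):
Within August 2383: 22 − 1 = 21 days.
21 is a multiple of 7, so 2383-08-01 falls on the same weekday: Monday.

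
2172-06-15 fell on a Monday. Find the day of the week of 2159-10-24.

Count forward from the earlier date (October 24, 2159) to the later (June 15, 2172):
Day-of-year of October 24, 2159: 297.
Day-of-year of June 15, 2172: 167.
2159 has 365 days, so 365 − 297 = 68 days remain in 2159.
Full years 2160–2171: 9 common + 3 leap = 9×365 + 3×366 = 4383 days.
Total: 68 + 4383 + 167 = 4618 days.
4618 mod 7 = 5, so 5 days before Monday is Wednesday.

Wednesday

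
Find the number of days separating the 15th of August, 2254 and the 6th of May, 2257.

August 15, 2254 → August 15, 2255: 365 days.
August 15, 2255 → August 15, 2256: 366 days (2256 is a leap year).
August 2256: 31 − 15 = 16 days remain.
Then September (30), October (31), November (30), December (31), January (31), February 2257 (28), March (31), April (30): 30 + 31 + 30 + 31 + 31 + 28 + 31 + 30 = 242 days.
May 1–6, 2257: 6 days.
Residual: 264 days.
Total: 995 days.

995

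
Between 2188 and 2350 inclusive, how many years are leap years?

39

Years divisible by 4: 2188, 2192, …, 2348 — 41 in all.
Of these, 2200, 2300 are divisible by 100 but not 400, so not leap.
Leap years: 41 − 2 = 39.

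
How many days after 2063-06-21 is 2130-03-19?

24377

From June 21, 2063 to June 21, 2129: 66 years, of which 16 contain a Feb 29 — 50×365 + 16×366 = 24106 days.
(2100 is not a leap year (divisible by 100 but not 400).)
June 2129: 30 − 21 = 9 days remain.
Then July (31), August (31), September (30), October (31), November (30), December (31), January (31), February 2130 (28): 31 + 31 + 30 + 31 + 30 + 31 + 31 + 28 = 243 days.
March 1–19, 2130: 19 days.
Residual: 271 days.
Total: 24377 days.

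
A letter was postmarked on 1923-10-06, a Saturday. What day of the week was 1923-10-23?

Tuesday

Within October 1923: 23 − 6 = 17 days.
17 mod 7 = 3, so 3 days after Saturday is Tuesday.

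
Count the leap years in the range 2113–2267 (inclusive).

Years divisible by 4: 2116, 2120, …, 2264 — 38 in all.
Of these, 2200 is divisible by 100 but not 400, so not leap.
Leap years: 38 − 1 = 37.

37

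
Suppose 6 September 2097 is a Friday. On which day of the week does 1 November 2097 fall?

September 2097: 30 − 6 = 24 days remain.
Then October (31): 31 days.
November 1, 2097: 1 day.
Total: 24 + 31 + 1 = 56 days.
56 is a multiple of 7, so 1 November 2097 falls on the same weekday: Friday.

Friday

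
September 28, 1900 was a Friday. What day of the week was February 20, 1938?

Sunday

From September 28, 1900 to September 28, 1937: 37 years, of which 9 contain a Feb 29 — 28×365 + 9×366 = 13514 days.
September 1937: 30 − 28 = 2 days remain.
Then October (31), November (30), December (31), January (31): 31 + 30 + 31 + 31 = 123 days.
February 1–20, 1938: 20 days (1938 is not a leap year).
Residual: 145 days.
Total: 13659 days.
13659 mod 7 = 2, so 2 days after Friday is Sunday.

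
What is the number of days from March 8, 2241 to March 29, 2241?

21

Within March 2241: 29 − 8 = 21 days.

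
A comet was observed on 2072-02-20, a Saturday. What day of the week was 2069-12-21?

Count forward from the earlier date (December 21, 2069) to the later (February 20, 2072):
December 21, 2069 → December 21, 2070: 365 days.
December 21, 2070 → December 21, 2071: 365 days.
December 2071: 31 − 21 = 10 days remain.
Then January (31): 31 days.
February 1–20, 2072: 20 days (2072 is a leap year).
Residual: 61 days.
Total: 791 days.
791 is a multiple of 7, so 2069-12-21 falls on the same weekday: Saturday.

Saturday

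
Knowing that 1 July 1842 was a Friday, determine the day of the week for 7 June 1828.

Count forward from the earlier date (June 7, 1828) to the later (July 1, 1842):
Day-of-year of June 7, 1828: 159.
Day-of-year of July 1, 1842: 182.
1828 has 366 days, so 366 − 159 = 207 days remain in 1828.
Full years 1829–1841: 10 common + 3 leap = 10×365 + 3×366 = 4748 days.
Total: 207 + 4748 + 182 = 5137 days.
5137 mod 7 = 6, so 6 days before Friday is Saturday.

Saturday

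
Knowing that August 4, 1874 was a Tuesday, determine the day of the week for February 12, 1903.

From August 4, 1874 to August 4, 1902: 28 years, of which 6 contain a Feb 29 — 22×365 + 6×366 = 10226 days.
(1900 is not a leap year (divisible by 100 but not 400).)
August 1902: 31 − 4 = 27 days remain.
Then September (30), October (31), November (30), December (31), January (31): 30 + 31 + 30 + 31 + 31 = 153 days.
February 1–12, 1903: 12 days (1903 is not a leap year).
Residual: 192 days.
Total: 10418 days.
10418 mod 7 = 2, so 2 days after Tuesday is Thursday.

Thursday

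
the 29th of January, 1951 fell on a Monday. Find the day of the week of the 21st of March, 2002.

Day-of-year of January 29, 1951: 29.
Day-of-year of March 21, 2002: 80.
1951 has 365 days, so 365 − 29 = 336 days remain in 1951.
Full years 1952–2001: 37 common + 13 leap = 37×365 + 13×366 = 18263 days.
Total: 336 + 18263 + 80 = 18679 days.
18679 mod 7 = 3, so 3 days after Monday is Thursday.

Thursday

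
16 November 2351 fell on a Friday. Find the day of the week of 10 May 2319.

Count forward from the earlier date (May 10, 2319) to the later (November 16, 2351):
Day-of-year of May 10, 2319: 130.
Day-of-year of November 16, 2351: 320.
2319 has 365 days, so 365 − 130 = 235 days remain in 2319.
Full years 2320–2350: 23 common + 8 leap = 23×365 + 8×366 = 11323 days.
Total: 235 + 11323 + 320 = 11878 days.
11878 mod 7 = 6, so 6 days before Friday is Saturday.

Saturday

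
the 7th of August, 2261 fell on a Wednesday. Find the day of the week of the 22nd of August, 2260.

Wednesday

Count forward from the earlier date (August 22, 2260) to the later (August 7, 2261):
August 2260: 31 − 22 = 9 days remain.
Then 11 full months totalling 334 days.
August 1–7, 2261: 7 days.
Residual: 350 days.
Total: 350 days.
350 is a multiple of 7, so the 22nd of August, 2260 falls on the same weekday: Wednesday.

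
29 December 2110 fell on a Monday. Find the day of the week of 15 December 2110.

Count forward from the earlier date (December 15, 2110) to the later (December 29, 2110):
Within December 2110: 29 − 15 = 14 days.
14 is a multiple of 7, so 15 December 2110 falls on the same weekday: Monday.

Monday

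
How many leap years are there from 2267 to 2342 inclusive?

Years divisible by 4: 2268, 2272, …, 2340 — 19 in all.
Of these, 2300 is divisible by 100 but not 400, so not leap.
Leap years: 19 − 1 = 18.

18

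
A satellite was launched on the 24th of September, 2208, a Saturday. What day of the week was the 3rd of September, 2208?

Count forward from the earlier date (September 3, 2208) to the later (September 24, 2208):
Within September 2208: 24 − 3 = 21 days.
21 is a multiple of 7, so the 3rd of September, 2208 falls on the same weekday: Saturday.

Saturday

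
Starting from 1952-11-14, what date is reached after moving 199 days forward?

1953-06-01

Count 199 days after November 14, 1952:
Day-of-year of November 14, 1952: 319.
Day-of-year of June 1, 1953: 152.
1952 has 366 days, so 366 − 319 = 47 days remain in 1952.
Total: 47 + 152 = 199 days.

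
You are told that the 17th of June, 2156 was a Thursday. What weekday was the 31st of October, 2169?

Tuesday

Day-of-year of June 17, 2156: 169.
Day-of-year of October 31, 2169: 304.
2156 has 366 days, so 366 − 169 = 197 days remain in 2156.
Full years 2157–2168: 9 common + 3 leap = 9×365 + 3×366 = 4383 days.
Total: 197 + 4383 + 304 = 4884 days.
4884 mod 7 = 5, so 5 days after Thursday is Tuesday.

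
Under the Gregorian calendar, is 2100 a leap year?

2100 is not a leap year (divisible by 100 but not 400).

No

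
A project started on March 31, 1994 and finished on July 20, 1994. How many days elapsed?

March 1994: 31 − 31 = 0 days remain.
Then April (30), May (31), June (30): 30 + 31 + 30 = 91 days.
July 1–20, 1994: 20 days.
Total: 0 + 91 + 20 = 111 days.

111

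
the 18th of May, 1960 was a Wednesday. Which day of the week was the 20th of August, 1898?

Count forward from the earlier date (August 20, 1898) to the later (May 18, 1960):
Day-of-year of August 20, 1898: 232.
Day-of-year of May 18, 1960: 139.
1898 has 365 days, so 365 − 232 = 133 days remain in 1898.
Full years 1899–1959: 47 common + 14 leap = 47×365 + 14×366 = 22279 days.
Total: 133 + 22279 + 139 = 22551 days.
22551 mod 7 = 4, so 4 days before Wednesday is Saturday.

Saturday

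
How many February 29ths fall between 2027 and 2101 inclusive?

Years divisible by 4: 2028, 2032, …, 2100 — 19 in all.
Of these, 2100 is divisible by 100 but not 400, so not leap.
Leap years: 19 − 1 = 18.

18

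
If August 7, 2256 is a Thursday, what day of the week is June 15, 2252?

Tuesday

Count forward from the earlier date (June 15, 2252) to the later (August 7, 2256):
June 15, 2252 → June 15, 2253: 365 days.
June 15, 2253 → June 15, 2254: 365 days.
June 15, 2254 → June 15, 2255: 365 days.
June 15, 2255 → June 15, 2256: 366 days (2256 is a leap year).
June 2256: 30 − 15 = 15 days remain.
Then July (31): 31 days.
August 1–7, 2256: 7 days.
Residual: 53 days.
Total: 1514 days.
1514 mod 7 = 2, so 2 days before Thursday is Tuesday.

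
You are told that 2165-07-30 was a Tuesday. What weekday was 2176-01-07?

Day-of-year of July 30, 2165: 211.
Day-of-year of January 7, 2176: 7.
2165 has 365 days, so 365 − 211 = 154 days remain in 2165.
Full years 2166–2175: 8 common + 2 leap = 8×365 + 2×366 = 3652 days.
Total: 154 + 3652 + 7 = 3813 days.
3813 mod 7 = 5, so 5 days after Tuesday is Sunday.

Sunday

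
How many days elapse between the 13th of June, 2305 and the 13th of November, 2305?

June 2305: 30 − 13 = 17 days remain.
Then July (31), August (31), September (30), October (31): 31 + 31 + 30 + 31 = 123 days.
November 1–13, 2305: 13 days.
Total: 17 + 123 + 13 = 153 days.

153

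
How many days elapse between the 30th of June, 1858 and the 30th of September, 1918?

Day-of-year of June 30, 1858: 181.
Day-of-year of September 30, 1918: 273.
1858 has 365 days, so 365 − 181 = 184 days remain in 1858.
Full years 1859–1917: 45 common + 14 leap = 45×365 + 14×366 = 21549 days.
Total: 184 + 21549 + 273 = 22006 days.

22006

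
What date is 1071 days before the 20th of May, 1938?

the 14th of June, 1935

Count 1071 days before May 20, 1938:
Day-of-year of June 14, 1935: 165.
Day-of-year of May 20, 1938: 140.
1935 has 365 days, so 365 − 165 = 200 days remain in 1935.
Full years: 1936: 366; 1937: 365. Sum = 731.
Total: 200 + 731 + 140 = 1071 days.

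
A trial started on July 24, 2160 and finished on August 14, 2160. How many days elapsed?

July 2160: 31 − 24 = 7 days remain.
August 1–14, 2160: 14 days.
Total: 7 + 14 = 21 days.

21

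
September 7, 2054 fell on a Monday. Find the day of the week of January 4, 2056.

Day-of-year of September 7, 2054: 250.
Day-of-year of January 4, 2056: 4.
2054 has 365 days, so 365 − 250 = 115 days remain in 2054.
Full years: 2055: 365. Sum = 365.
Total: 115 + 365 + 4 = 484 days.
484 mod 7 = 1, so 1 day after Monday is Tuesday.

Tuesday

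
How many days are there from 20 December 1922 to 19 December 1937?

From December 20, 1922 to December 20, 1936: 14 years, of which 4 contain a Feb 29 — 10×365 + 4×366 = 5114 days.
December 1936: 31 − 20 = 11 days remain.
Then 11 full months totalling 334 days.
December 1–19, 1937: 19 days.
Residual: 364 days.
Total: 5478 days.

5478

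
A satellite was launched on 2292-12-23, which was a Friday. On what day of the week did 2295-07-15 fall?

Monday

Day-of-year of December 23, 2292: 358.
Day-of-year of July 15, 2295: 196.
2292 has 366 days, so 366 − 358 = 8 days remain in 2292.
Full years: 2293: 365; 2294: 365. Sum = 730.
Total: 8 + 730 + 196 = 934 days.
934 mod 7 = 3, so 3 days after Friday is Monday.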